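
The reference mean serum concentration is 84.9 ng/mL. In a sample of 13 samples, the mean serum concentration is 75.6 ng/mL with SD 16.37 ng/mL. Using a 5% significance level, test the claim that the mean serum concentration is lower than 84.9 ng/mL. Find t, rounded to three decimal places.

-2.048

H0: μ = 84.9; H1: μ < 84.9 (one-sample t-test, left-tailed).
t = (x̄ − μ₀)/(s/√n) = (75.6 − 84.9)/(16.37/√13) = -2.048
df = n − 1 = 12
p-value = P(T ≤ -2.048) ≈ 0.0315
Since p ≈ 0.0315 < α = 0.05, reject H0; the data support H1.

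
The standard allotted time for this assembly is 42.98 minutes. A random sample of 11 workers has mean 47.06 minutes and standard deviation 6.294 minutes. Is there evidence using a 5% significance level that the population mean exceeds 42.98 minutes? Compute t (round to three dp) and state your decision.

t = 2.150; reject H0

H0: μ = 42.98; H1: μ > 42.98 (one-sample t-test, right-tailed).
t = (x̄ − μ₀)/(s/√n) = (47.06 − 42.98)/(6.294/√11) = 2.150
df = n − 1 = 10
p-value = P(T ≥ 2.150) ≈ 0.0285
Since p ≈ 0.0285 < α = 0.05, reject H0; the data support H1.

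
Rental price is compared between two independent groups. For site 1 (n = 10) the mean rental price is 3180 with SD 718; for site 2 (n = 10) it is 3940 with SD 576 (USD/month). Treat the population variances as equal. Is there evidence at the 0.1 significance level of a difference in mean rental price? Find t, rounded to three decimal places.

Let group 1 = site 1, group 2 = site 2. H0: μ_1 = μ_2; H1: μ_1 ≠ μ_2 (two-sample pooled-variance t-test, two-sided).
s_p² = [(10−1)·718² + (10−1)·576²]/(10+10−2) = 423650
t = (3180 − 3940)/√[423650·(1/10 + 1/10)] = -2.611
df = n₁ + n₂ − 2 = 18
Two-sided p-value ≈ 0.018
Since p ≈ 0.018 < α = 0.1, reject H0; the evidence is statistically significant.

-2.611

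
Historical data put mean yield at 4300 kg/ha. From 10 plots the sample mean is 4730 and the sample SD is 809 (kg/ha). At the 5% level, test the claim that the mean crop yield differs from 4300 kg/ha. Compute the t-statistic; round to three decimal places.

H0: μ = 4300; H1: μ ≠ 4300 (one-sample t-test, two-sided).
t = (x̄ − μ₀)/(s/√n) = (4730 − 4300)/(809/√10) = 1.681
df = n − 1 = 9
Two-sided p-value ≈ 0.1271
Since p ≈ 0.1271 > α = 0.05, fail to reject H0; the data do not provide sufficient evidence against H0.

1.681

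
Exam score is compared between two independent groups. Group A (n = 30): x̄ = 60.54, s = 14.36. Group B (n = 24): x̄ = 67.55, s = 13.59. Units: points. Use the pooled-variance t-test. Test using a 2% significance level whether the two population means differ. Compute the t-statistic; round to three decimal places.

Let group 1 = group A, group 2 = group B. H0: μ_1 = μ_2; H1: μ_1 ≠ μ_2 (two-sample pooled-variance t-test, two-sided).
s_p² = [(30−1)·14.36² + (24−1)·13.59²]/(30+24−2) = 196.69
t = (60.54 − 67.55)/√[196.69·(1/30 + 1/24)] = -1.825
df = n₁ + n₂ − 2 = 52
Two-sided p-value ≈ 0.074
Since p ≈ 0.074 > α = 0.02, fail to reject H0; the evidence is not statistically significant.

-1.825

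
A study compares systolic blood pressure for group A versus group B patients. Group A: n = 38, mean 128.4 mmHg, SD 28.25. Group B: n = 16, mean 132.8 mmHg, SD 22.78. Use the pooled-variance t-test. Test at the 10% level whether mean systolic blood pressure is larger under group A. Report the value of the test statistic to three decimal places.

Let group 1 = group A, group 2 = group B. H0: μ_1 = μ_2; H1: μ_1 > μ_2 (two-sample pooled-variance t-test, right-tailed).
s_p² = [(38−1)·28.25² + (16−1)·22.78²]/(38+16−2) = 717.543
t = (128.4 − 132.8)/√[717.543·(1/38 + 1/16)] = -0.551
df = n₁ + n₂ − 2 = 52
p-value = P(T ≥ -0.551) ≈ 0.708
Since p ≈ 0.708 > α = 0.1, fail to reject H0; the data do not provide sufficient evidence against H0.

-0.551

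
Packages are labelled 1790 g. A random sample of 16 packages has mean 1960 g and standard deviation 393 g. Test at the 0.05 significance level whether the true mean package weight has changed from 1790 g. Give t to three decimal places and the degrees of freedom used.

H0: μ = 1790; H1: μ ≠ 1790 (one-sample t-test, two-sided).
t = (x̄ − μ₀)/(s/√n) = (1960 − 1790)/(393/√16) = 1.730
df = n − 1 = 15
Two-sided p-value ≈ 0.104
Since p ≈ 0.104 > α = 0.05, fail to reject H0; the data do not provide sufficient evidence against H0.

t = 1.730, df = 15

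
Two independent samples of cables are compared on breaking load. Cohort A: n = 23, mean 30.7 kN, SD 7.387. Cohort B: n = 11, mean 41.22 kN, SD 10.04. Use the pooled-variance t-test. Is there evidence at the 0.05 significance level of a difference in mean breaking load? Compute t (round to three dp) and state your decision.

Let group 1 = cohort A, group 2 = cohort B. H0: μ_1 = μ_2; H1: μ_1 ≠ μ_2 (two-sample pooled-variance t-test, two-sided).
s_p² = [(23−1)·7.387² + (11−1)·10.04²]/(23+11−2) = 69.0158
t = (30.7 − 41.22)/√[69.0158·(1/23 + 1/11)] = -3.454
df = n₁ + n₂ − 2 = 32
Two-sided p-value ≈ 0.0016
Since p ≈ 0.0016 < α = 0.05, reject H0; the evidence is statistically significant.

t = -3.454; reject H0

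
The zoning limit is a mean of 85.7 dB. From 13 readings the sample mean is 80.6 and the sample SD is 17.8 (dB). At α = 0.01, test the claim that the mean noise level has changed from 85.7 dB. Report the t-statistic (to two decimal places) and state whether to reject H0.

H0: μ = 85.7; H1: μ ≠ 85.7 (one-sample t-test, two-sided).
t = (x̄ − μ₀)/(s/√n) = (80.6 − 85.7)/(17.8/√13) = -1.03
df = n − 1 = 12
Two-sided p-value ≈ 0.3220
Since p ≈ 0.3220 > α = 0.01, fail to reject H0; the evidence is not statistically significant.

t = -1.03; fail to reject H0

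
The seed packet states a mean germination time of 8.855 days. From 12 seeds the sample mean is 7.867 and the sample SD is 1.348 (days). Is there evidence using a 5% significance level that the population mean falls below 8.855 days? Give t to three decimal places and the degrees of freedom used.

H0: μ = 8.855; H1: μ < 8.855 (one-sample t-test, left-tailed).
t = (x̄ − μ₀)/(s/√n) = (7.867 − 8.855)/(1.348/√12) = -2.539
df = n − 1 = 11
p-value = P(T ≤ -2.539) ≈ 0.0138
Since p ≈ 0.0138 < α = 0.05, reject H0; the evidence is statistically significant.

t = -2.539, df = 11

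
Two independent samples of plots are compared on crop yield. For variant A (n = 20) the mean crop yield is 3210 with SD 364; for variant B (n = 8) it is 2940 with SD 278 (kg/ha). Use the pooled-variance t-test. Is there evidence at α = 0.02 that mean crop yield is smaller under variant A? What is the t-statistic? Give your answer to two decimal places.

Let group 1 = variant A, group 2 = variant B. H0: μ_1 = μ_2; H1: μ_1 < μ_2 (two-sample pooled-variance t-test, left-tailed).
s_p² = [(20−1)·364² + (8−1)·278²]/(20+8−2) = 117631
t = (3210 − 2940)/√[117631·(1/20 + 1/8)] = 1.88
df = n₁ + n₂ − 2 = 26
p-value = P(T ≤ 1.88) ≈ 0.9645
Since p ≈ 0.9645 > α = 0.02, fail to reject H0; the data do not provide sufficient evidence against H0.

1.88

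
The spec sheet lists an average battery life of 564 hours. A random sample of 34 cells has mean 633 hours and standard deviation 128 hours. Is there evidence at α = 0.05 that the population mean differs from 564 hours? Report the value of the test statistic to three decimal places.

3.143

H0: μ = 564; H1: μ ≠ 564 (one-sample t-test, two-sided).
t = (x̄ − μ₀)/(s/√n) = (633 − 564)/(128/√34) = 3.143
df = n − 1 = 33
Two-sided p-value ≈ 0.0035
Since p ≈ 0.0035 < α = 0.05, reject H0; the evidence is statistically significant.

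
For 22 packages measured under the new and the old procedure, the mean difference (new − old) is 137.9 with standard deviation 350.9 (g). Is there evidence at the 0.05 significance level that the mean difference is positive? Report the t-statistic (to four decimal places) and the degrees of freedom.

t = 1.8433, df = 21

H0: μ_d = 0; H1: μ_d > 0 (paired t-test on the differences, right-tailed).
t = d̄/(s_d/√n) = 137.9/(350.9/√22) = 1.8433
df = n − 1 = 21
p-value = P(T ≥ 1.8433) ≈ 0.0397
Since p ≈ 0.0397 < α = 0.05, reject H0; the evidence is statistically significant.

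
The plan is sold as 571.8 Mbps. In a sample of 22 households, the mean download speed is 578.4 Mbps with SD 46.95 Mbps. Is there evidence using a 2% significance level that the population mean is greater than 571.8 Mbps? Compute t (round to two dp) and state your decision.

t = 0.66; fail to reject H0

H0: μ = 571.8; H1: μ > 571.8 (one-sample t-test, right-tailed).
t = (x̄ − μ₀)/(s/√n) = (578.4 − 571.8)/(46.95/√22) = 0.66
df = n − 1 = 21
p-value = P(T ≥ 0.66) ≈ 0.2584
Since p ≈ 0.2584 > α = 0.02, fail to reject H0; the evidence is not statistically significant.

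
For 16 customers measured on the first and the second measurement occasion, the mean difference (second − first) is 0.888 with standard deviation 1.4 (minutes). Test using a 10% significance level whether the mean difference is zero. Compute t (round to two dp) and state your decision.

t = 2.54; reject H0

H0: μ_d = 0; H1: μ_d ≠ 0 (paired t-test on the differences, two-sided).
t = d̄/(s_d/√n) = 0.888/(1.4/√16) = 2.54
df = n − 1 = 15
Two-sided p-value ≈ 0.023
Since p ≈ 0.023 < α = 0.1, reject H0; the evidence is statistically significant.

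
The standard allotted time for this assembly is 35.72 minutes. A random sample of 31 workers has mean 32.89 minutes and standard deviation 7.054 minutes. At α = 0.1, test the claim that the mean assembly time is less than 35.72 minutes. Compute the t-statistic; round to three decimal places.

H0: μ = 35.72; H1: μ < 35.72 (one-sample t-test, left-tailed).
t = (x̄ − μ₀)/(s/√n) = (32.89 − 35.72)/(7.054/√31) = -2.234
df = n − 1 = 30
p-value = P(T ≤ -2.234) ≈ 0.0166
Since p ≈ 0.0166 < α = 0.1, reject H0; the evidence is statistically significant.

-2.234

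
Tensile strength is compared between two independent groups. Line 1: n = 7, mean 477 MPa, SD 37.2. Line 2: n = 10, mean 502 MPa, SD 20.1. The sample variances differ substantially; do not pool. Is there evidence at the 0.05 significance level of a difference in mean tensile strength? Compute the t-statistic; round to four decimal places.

-1.6202

Let group 1 = line 1, group 2 = line 2. H0: μ_1 = μ_2; H1: μ_1 ≠ μ_2 (Welch's two-sample t-test, two-sided).
t = (x̄_1 − x̄_2)/√(s_1²/n_1 + s_2²/n_2) = (477 − 502)/√(37.2²/7 + 20.1²/10) = -1.6202
Welch–Satterthwaite df ≈ 8.47
Two-sided p-value ≈ 0.1418
Since p ≈ 0.1418 > α = 0.05, fail to reject H0; the evidence is not statistically significant.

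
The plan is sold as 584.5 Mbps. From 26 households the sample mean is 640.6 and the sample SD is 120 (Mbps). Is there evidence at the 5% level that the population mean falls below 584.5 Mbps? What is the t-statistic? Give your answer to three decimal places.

H0: μ = 584.5; H1: μ < 584.5 (one-sample t-test, left-tailed).
t = (x̄ − μ₀)/(s/√n) = (640.6 − 584.5)/(120/√26) = 2.384
df = n − 1 = 25
p-value = P(T ≤ 2.384) ≈ 0.9875
Since p ≈ 0.9875 > α = 0.05, fail to reject H0; the evidence is not statistically significant.

2.384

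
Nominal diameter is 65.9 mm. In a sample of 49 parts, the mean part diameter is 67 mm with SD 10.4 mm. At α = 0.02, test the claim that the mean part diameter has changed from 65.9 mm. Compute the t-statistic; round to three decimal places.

0.740

H0: μ = 65.9; H1: μ ≠ 65.9 (one-sample t-test, two-sided).
t = (x̄ − μ₀)/(s/√n) = (67 − 65.9)/(10.4/√49) = 0.740
df = n − 1 = 48
Two-sided p-value ≈ 0.4627
Since p ≈ 0.4627 > α = 0.02, fail to reject H0; the data do not provide sufficient evidence against H0.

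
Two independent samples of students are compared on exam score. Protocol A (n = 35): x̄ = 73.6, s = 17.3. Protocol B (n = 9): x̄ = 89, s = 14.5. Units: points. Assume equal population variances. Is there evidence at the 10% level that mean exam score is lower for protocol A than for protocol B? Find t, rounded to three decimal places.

-2.452

Let group 1 = protocol A, group 2 = protocol B. H0: μ_1 = μ_2; H1: μ_1 < μ_2 (two-sample pooled-variance t-test, left-tailed).
s_p² = [(35−1)·17.3² + (9−1)·14.5²]/(35+9−2) = 282.33
t = (73.6 − 89)/√[282.33·(1/35 + 1/9)] = -2.452
df = n₁ + n₂ − 2 = 42
p-value = P(T ≤ -2.452) ≈ 0.0092
Since p ≈ 0.0092 < α = 0.1, reject H0; the evidence is statistically significant.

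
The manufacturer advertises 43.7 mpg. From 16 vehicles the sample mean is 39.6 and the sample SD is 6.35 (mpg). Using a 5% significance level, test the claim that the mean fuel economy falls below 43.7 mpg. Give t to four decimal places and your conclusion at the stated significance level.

H0: μ = 43.7; H1: μ < 43.7 (one-sample t-test, left-tailed).
t = (x̄ − μ₀)/(s/√n) = (39.6 − 43.7)/(6.35/√16) = -2.5827
df = n − 1 = 15
p-value = P(T ≤ -2.5827) ≈ 0.0104
Since p ≈ 0.0104 < α = 0.05, reject H0; the data support H1.

t = -2.5827; reject H0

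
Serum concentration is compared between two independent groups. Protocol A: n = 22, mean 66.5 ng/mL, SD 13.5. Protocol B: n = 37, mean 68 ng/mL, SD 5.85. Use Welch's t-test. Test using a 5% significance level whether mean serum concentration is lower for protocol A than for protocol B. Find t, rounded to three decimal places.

Let group 1 = protocol A, group 2 = protocol B. H0: μ_1 = μ_2; H1: μ_1 < μ_2 (Welch's two-sample t-test, left-tailed).
t = (x̄_1 − x̄_2)/√(s_1²/n_1 + s_2²/n_2) = (66.5 − 68)/√(13.5²/22 + 5.85²/37) = -0.494
Welch–Satterthwaite df ≈ 25.76
p-value = P(T ≤ -0.494) ≈ 0.3126
Since p ≈ 0.3126 > α = 0.05, fail to reject H0; the evidence is not statistically significant.

-0.494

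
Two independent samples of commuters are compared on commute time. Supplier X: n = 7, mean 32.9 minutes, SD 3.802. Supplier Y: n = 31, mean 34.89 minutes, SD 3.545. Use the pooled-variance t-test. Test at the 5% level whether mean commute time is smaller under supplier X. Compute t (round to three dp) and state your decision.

Let group 1 = supplier X, group 2 = supplier Y. H0: μ_1 = μ_2; H1: μ_1 < μ_2 (two-sample pooled-variance t-test, left-tailed).
s_p² = [(7−1)·3.802² + (31−1)·3.545²]/(7+31−2) = 12.8817
t = (32.9 − 34.89)/√[12.8817·(1/7 + 1/31)] = -1.325
df = n₁ + n₂ − 2 = 36
p-value = P(T ≤ -1.325) ≈ 0.097
Since p ≈ 0.097 > α = 0.05, fail to reject H0; the data do not provide sufficient evidence against H0.

t = -1.325; fail to reject H0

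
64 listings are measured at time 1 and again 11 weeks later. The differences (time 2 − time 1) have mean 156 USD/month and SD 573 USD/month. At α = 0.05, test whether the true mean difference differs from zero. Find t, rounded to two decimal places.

2.18

H0: μ_d = 0; H1: μ_d ≠ 0 (paired t-test on the differences, two-sided).
t = d̄/(s_d/√n) = 156/(573/√64) = 2.18
df = n − 1 = 63
Two-sided p-value ≈ 0.033
Since p ≈ 0.033 < α = 0.05, reject H0; the evidence is statistically significant.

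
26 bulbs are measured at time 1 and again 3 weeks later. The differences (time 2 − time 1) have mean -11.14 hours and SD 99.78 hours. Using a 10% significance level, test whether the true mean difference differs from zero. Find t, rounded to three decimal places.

H0: μ_d = 0; H1: μ_d ≠ 0 (paired t-test on the differences, two-sided).
t = d̄/(s_d/√n) = -11.14/(99.78/√26) = -0.569
df = n − 1 = 25
Two-sided p-value ≈ 0.574
Since p ≈ 0.574 > α = 0.1, fail to reject H0; the data do not provide sufficient evidence against H0.

-0.569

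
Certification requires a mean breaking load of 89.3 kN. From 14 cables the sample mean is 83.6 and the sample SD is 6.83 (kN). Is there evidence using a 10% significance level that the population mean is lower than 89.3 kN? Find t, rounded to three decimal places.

H0: μ = 89.3; H1: μ < 89.3 (one-sample t-test, left-tailed).
t = (x̄ − μ₀)/(s/√n) = (83.6 − 89.3)/(6.83/√14) = -3.123
df = n − 1 = 13
p-value = P(T ≤ -3.123) ≈ 0.0040
Since p ≈ 0.0040 < α = 0.1, reject H0; the evidence is statistically significant.

-3.123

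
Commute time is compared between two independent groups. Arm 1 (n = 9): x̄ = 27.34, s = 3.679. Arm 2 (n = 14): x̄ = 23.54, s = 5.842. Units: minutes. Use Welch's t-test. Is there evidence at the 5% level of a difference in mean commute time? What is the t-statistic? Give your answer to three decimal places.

1.914

Let group 1 = arm 1, group 2 = arm 2. H0: μ_1 = μ_2; H1: μ_1 ≠ μ_2 (Welch's two-sample t-test, two-sided).
t = (x̄_1 − x̄_2)/√(s_1²/n_1 + s_2²/n_2) = (27.34 − 23.54)/√(3.679²/9 + 5.842²/14) = 1.914
Welch–Satterthwaite df ≈ 21.00
Two-sided p-value ≈ 0.069
Since p ≈ 0.069 > α = 0.05, fail to reject H0; the data do not provide sufficient evidence against H0.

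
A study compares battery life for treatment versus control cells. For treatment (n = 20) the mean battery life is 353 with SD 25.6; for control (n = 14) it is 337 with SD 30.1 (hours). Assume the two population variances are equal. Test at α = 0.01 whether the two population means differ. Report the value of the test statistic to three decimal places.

Let group 1 = treatment, group 2 = control. H0: μ_1 = μ_2; H1: μ_1 ≠ μ_2 (two-sample pooled-variance t-test, two-sided).
s_p² = [(20−1)·25.6² + (14−1)·30.1²]/(20+14−2) = 757.187
t = (353 − 337)/√[757.187·(1/20 + 1/14)] = 1.669
df = n₁ + n₂ − 2 = 32
Two-sided p-value ≈ 0.105
Since p ≈ 0.105 > α = 0.01, fail to reject H0; the data do not provide sufficient evidence against H0.

1.669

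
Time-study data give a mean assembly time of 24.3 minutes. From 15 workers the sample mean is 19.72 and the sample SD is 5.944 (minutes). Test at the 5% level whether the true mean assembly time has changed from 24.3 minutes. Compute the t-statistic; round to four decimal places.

-2.9842

H0: μ = 24.3; H1: μ ≠ 24.3 (one-sample t-test, two-sided).
t = (x̄ − μ₀)/(s/√n) = (19.72 − 24.3)/(5.944/√15) = -2.9842
df = n − 1 = 14
Two-sided p-value ≈ 0.0099
Since p ≈ 0.0099 < α = 0.05, reject H0; the evidence is statistically significant.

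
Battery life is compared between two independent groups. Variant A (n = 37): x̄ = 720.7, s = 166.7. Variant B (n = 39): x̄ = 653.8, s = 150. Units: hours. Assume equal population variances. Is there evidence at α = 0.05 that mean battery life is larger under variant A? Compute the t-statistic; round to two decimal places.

Let group 1 = variant A, group 2 = variant B. H0: μ_1 = μ_2; H1: μ_1 > μ_2 (two-sample pooled-variance t-test, right-tailed).
s_p² = [(37−1)·166.7² + (39−1)·150²]/(37+39−2) = 25073
t = (720.7 − 653.8)/√[25073·(1/37 + 1/39)] = 1.84
df = n₁ + n₂ − 2 = 74
p-value = P(T ≥ 1.84) ≈ 0.035
Since p ≈ 0.035 < α = 0.05, reject H0; the data support H1.

1.84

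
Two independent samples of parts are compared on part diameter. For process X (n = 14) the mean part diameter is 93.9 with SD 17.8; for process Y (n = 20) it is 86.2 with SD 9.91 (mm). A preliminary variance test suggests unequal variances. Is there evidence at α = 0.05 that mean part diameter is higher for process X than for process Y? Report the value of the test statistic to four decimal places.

1.4672

Let group 1 = process X, group 2 = process Y. H0: μ_1 = μ_2; H1: μ_1 > μ_2 (Welch's two-sample t-test, right-tailed).
t = (x̄_1 − x̄_2)/√(s_1²/n_1 + s_2²/n_2) = (93.9 − 86.2)/√(17.8²/14 + 9.91²/20) = 1.4672
Welch–Satterthwaite df ≈ 18.65
p-value = P(T ≥ 1.4672) ≈ 0.079
Since p ≈ 0.079 > α = 0.05, fail to reject H0; the evidence is not statistically significant.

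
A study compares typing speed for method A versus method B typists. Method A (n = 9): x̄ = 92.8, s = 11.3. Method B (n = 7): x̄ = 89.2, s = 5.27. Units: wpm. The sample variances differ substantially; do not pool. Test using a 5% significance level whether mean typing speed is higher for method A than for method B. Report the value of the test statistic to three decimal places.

0.845

Let group 1 = method A, group 2 = method B. H0: μ_1 = μ_2; H1: μ_1 > μ_2 (Welch's two-sample t-test, right-tailed).
t = (x̄_1 − x̄_2)/√(s_1²/n_1 + s_2²/n_2) = (92.8 − 89.2)/√(11.3²/9 + 5.27²/7) = 0.845
Welch–Satterthwaite df ≈ 11.86
p-value = P(T ≥ 0.845) ≈ 0.2074
Since p ≈ 0.2074 > α = 0.05, fail to reject H0; the data do not provide sufficient evidence against H0.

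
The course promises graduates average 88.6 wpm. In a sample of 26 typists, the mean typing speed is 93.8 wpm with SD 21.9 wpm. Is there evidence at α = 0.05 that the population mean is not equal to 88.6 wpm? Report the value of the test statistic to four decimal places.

H0: μ = 88.6; H1: μ ≠ 88.6 (one-sample t-test, two-sided).
t = (x̄ − μ₀)/(s/√n) = (93.8 − 88.6)/(21.9/√26) = 1.2107
df = n − 1 = 25
Two-sided p-value ≈ 0.237
Since p ≈ 0.237 > α = 0.05, fail to reject H0; the data do not provide sufficient evidence against H0.

1.2107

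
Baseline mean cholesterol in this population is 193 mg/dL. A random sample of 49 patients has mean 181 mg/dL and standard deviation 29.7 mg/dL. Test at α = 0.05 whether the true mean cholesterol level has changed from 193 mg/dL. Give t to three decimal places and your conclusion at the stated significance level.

t = -2.828; reject H0

H0: μ = 193; H1: μ ≠ 193 (one-sample t-test, two-sided).
t = (x̄ − μ₀)/(s/√n) = (181 − 193)/(29.7/√49) = -2.828
df = n − 1 = 48
Two-sided p-value ≈ 0.0068
Since p ≈ 0.0068 < α = 0.05, reject H0; the data support H1.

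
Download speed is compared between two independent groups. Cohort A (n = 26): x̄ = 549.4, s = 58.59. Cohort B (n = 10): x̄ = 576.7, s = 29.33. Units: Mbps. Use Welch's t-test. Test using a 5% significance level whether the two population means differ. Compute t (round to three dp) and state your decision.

t = -1.849; fail to reject H0

Let group 1 = cohort A, group 2 = cohort B. H0: μ_1 = μ_2; H1: μ_1 ≠ μ_2 (Welch's two-sample t-test, two-sided).
t = (x̄_1 − x̄_2)/√(s_1²/n_1 + s_2²/n_2) = (549.4 − 576.7)/√(58.59²/26 + 29.33²/10) = -1.849
Welch–Satterthwaite df ≈ 31.29
Two-sided p-value ≈ 0.0740
Since p ≈ 0.0740 > α = 0.05, fail to reject H0; the evidence is not statistically significant.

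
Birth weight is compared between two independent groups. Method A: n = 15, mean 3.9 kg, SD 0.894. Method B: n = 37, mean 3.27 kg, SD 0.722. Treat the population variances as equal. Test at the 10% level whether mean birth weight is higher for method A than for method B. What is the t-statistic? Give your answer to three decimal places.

2.659

Let group 1 = method A, group 2 = method B. H0: μ_1 = μ_2; H1: μ_1 > μ_2 (two-sample pooled-variance t-test, right-tailed).
s_p² = [(15−1)·0.894² + (37−1)·0.722²]/(15+37−2) = 0.599111
t = (3.9 − 3.27)/√[0.599111·(1/15 + 1/37)] = 2.659
df = n₁ + n₂ − 2 = 50
p-value = P(T ≥ 2.659) ≈ 0.0052
Since p ≈ 0.0052 < α = 0.1, reject H0; the data support H1.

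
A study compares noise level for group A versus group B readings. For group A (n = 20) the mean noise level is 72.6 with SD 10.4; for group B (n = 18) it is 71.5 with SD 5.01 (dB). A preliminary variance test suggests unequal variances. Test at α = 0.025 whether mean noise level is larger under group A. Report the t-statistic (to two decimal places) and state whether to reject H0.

t = 0.42; fail to reject H0

Let group 1 = group A, group 2 = group B. H0: μ_1 = μ_2; H1: μ_1 > μ_2 (Welch's two-sample t-test, right-tailed).
t = (x̄_1 − x̄_2)/√(s_1²/n_1 + s_2²/n_2) = (72.6 − 71.5)/√(10.4²/20 + 5.01²/18) = 0.42
Welch–Satterthwaite df ≈ 27.98
p-value = P(T ≥ 0.42) ≈ 0.3382
Since p ≈ 0.3382 > α = 0.025, fail to reject H0; the data do not provide sufficient evidence against H0.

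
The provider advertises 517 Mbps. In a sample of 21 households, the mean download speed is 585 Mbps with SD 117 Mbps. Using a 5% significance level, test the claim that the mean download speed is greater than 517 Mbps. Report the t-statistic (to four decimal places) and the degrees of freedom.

t = 2.6634, df = 20

H0: μ = 517; H1: μ > 517 (one-sample t-test, right-tailed).
t = (x̄ − μ₀)/(s/√n) = (585 − 517)/(117/√21) = 2.6634
df = n − 1 = 20
p-value = P(T ≥ 2.6634) ≈ 0.007
Since p ≈ 0.007 < α = 0.05, reject H0; the evidence is statistically significant.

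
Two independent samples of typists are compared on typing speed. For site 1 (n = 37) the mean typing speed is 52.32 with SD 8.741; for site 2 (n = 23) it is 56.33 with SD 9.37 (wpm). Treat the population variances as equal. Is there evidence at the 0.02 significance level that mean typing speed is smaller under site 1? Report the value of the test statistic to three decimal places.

Let group 1 = site 1, group 2 = site 2. H0: μ_1 = μ_2; H1: μ_1 < μ_2 (two-sample pooled-variance t-test, left-tailed).
s_p² = [(37−1)·8.741² + (23−1)·9.37²]/(37+23−2) = 80.7261
t = (52.32 − 56.33)/√[80.7261·(1/37 + 1/23)] = -1.681
df = n₁ + n₂ − 2 = 58
p-value = P(T ≤ -1.681) ≈ 0.0491
Since p ≈ 0.0491 > α = 0.02, fail to reject H0; the evidence is not statistically significant.

-1.681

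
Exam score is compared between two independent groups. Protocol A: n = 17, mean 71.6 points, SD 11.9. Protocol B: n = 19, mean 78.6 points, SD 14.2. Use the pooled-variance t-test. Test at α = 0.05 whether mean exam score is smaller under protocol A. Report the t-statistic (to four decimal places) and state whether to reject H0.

Let group 1 = protocol A, group 2 = protocol B. H0: μ_1 = μ_2; H1: μ_1 < μ_2 (two-sample pooled-variance t-test, left-tailed).
s_p² = [(17−1)·11.9² + (19−1)·14.2²]/(17+19−2) = 173.391
t = (71.6 − 78.6)/√[173.391·(1/17 + 1/19)] = -1.5923
df = n₁ + n₂ − 2 = 34
p-value = P(T ≤ -1.5923) ≈ 0.060
Since p ≈ 0.060 > α = 0.05, fail to reject H0; the data do not provide sufficient evidence against H0.

t = -1.5923; fail to reject H0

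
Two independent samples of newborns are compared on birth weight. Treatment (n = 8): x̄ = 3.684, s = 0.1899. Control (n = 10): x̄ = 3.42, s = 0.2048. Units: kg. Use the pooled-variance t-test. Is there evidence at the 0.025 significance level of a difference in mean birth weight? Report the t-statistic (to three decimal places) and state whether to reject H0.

Let group 1 = treatment, group 2 = control. H0: μ_1 = μ_2; H1: μ_1 ≠ μ_2 (two-sample pooled-variance t-test, two-sided).
s_p² = [(8−1)·0.1899² + (10−1)·0.2048²]/(8+10−2) = 0.0393701
t = (3.684 − 3.42)/√[0.0393701·(1/8 + 1/10)] = 2.805
df = n₁ + n₂ − 2 = 16
Two-sided p-value ≈ 0.013
Since p ≈ 0.013 < α = 0.025, reject H0; the evidence is statistically significant.

t = 2.805; reject H0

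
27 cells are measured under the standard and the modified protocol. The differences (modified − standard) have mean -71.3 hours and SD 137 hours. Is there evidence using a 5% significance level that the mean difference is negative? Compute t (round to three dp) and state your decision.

H0: μ_d = 0; H1: μ_d < 0 (paired t-test on the differences, left-tailed).
t = d̄/(s_d/√n) = -71.3/(137/√27) = -2.704
df = n − 1 = 26
p-value = P(T ≤ -2.704) ≈ 0.006
Since p ≈ 0.006 < α = 0.05, reject H0; the data support H1.

t = -2.704; reject H0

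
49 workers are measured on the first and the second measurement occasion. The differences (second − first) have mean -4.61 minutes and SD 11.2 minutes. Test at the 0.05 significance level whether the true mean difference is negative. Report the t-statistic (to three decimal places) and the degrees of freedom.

t = -2.881, df = 48

H0: μ_d = 0; H1: μ_d < 0 (paired t-test on the differences, left-tailed).
t = d̄/(s_d/√n) = -4.61/(11.2/√49) = -2.881
df = n − 1 = 48
p-value = P(T ≤ -2.881) ≈ 0.0030
Since p ≈ 0.0030 < α = 0.05, reject H0; the evidence is statistically significant.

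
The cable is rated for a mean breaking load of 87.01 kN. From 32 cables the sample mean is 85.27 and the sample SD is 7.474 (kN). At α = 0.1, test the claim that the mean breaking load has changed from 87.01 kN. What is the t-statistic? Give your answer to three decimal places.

H0: μ = 87.01; H1: μ ≠ 87.01 (one-sample t-test, two-sided).
t = (x̄ − μ₀)/(s/√n) = (85.27 − 87.01)/(7.474/√32) = -1.317
df = n − 1 = 31
Two-sided p-value ≈ 0.1975
Since p ≈ 0.1975 > α = 0.1, fail to reject H0; the data do not provide sufficient evidence against H0.

-1.317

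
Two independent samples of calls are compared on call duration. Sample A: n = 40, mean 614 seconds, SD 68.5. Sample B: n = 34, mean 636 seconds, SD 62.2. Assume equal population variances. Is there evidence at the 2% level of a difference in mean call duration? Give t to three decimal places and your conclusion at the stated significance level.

Let group 1 = sample A, group 2 = sample B. H0: μ_1 = μ_2; H1: μ_1 ≠ μ_2 (two-sample pooled-variance t-test, two-sided).
s_p² = [(40−1)·68.5² + (34−1)·62.2²]/(40+34−2) = 4314.85
t = (614 − 636)/√[4314.85·(1/40 + 1/34)] = -1.436
df = n₁ + n₂ − 2 = 72
Two-sided p-value ≈ 0.155
Since p ≈ 0.155 > α = 0.02, fail to reject H0; the data do not provide sufficient evidence against H0.

t = -1.436; fail to reject H0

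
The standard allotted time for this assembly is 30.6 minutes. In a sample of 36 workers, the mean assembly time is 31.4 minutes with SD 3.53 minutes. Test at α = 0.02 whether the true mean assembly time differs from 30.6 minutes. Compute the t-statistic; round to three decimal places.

H0: μ = 30.6; H1: μ ≠ 30.6 (one-sample t-test, two-sided).
t = (x̄ − μ₀)/(s/√n) = (31.4 − 30.6)/(3.53/√36) = 1.360
df = n − 1 = 35
Two-sided p-value ≈ 0.183
Since p ≈ 0.183 > α = 0.02, fail to reject H0; the data do not provide sufficient evidence against H0.

1.360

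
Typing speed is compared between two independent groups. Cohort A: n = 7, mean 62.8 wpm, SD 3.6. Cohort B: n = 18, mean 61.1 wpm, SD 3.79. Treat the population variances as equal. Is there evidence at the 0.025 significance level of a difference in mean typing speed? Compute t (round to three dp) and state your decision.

t = 1.020; fail to reject H0

Let group 1 = cohort A, group 2 = cohort B. H0: μ_1 = μ_2; H1: μ_1 ≠ μ_2 (two-sample pooled-variance t-test, two-sided).
s_p² = [(7−1)·3.6² + (18−1)·3.79²]/(7+18−2) = 13.9978
t = (62.8 − 61.1)/√[13.9978·(1/7 + 1/18)] = 1.020
df = n₁ + n₂ − 2 = 23
Two-sided p-value ≈ 0.318
Since p ≈ 0.318 > α = 0.025, fail to reject H0; the evidence is not statistically significant.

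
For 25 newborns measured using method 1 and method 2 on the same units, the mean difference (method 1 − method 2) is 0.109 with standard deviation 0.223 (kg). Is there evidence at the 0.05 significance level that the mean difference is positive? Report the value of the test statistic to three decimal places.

2.444

H0: μ_d = 0; H1: μ_d > 0 (paired t-test on the differences, right-tailed).
t = d̄/(s_d/√n) = 0.109/(0.223/√25) = 2.444
df = n − 1 = 24
p-value = P(T ≥ 2.444) ≈ 0.011
Since p ≈ 0.011 < α = 0.05, reject H0; the data support H1.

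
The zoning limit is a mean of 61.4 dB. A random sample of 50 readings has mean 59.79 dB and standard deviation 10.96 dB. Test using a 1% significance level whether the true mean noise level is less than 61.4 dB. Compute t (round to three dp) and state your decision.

t = -1.039; fail to reject H0

H0: μ = 61.4; H1: μ < 61.4 (one-sample t-test, left-tailed).
t = (x̄ − μ₀)/(s/√n) = (59.79 − 61.4)/(10.96/√50) = -1.039
df = n − 1 = 49
p-value = P(T ≤ -1.039) ≈ 0.152
Since p ≈ 0.152 > α = 0.01, fail to reject H0; the evidence is not statistically significant.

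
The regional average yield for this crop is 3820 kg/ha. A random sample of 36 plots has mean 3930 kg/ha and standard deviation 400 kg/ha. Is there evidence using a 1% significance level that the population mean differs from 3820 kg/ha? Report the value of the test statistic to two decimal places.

1.65

H0: μ = 3820; H1: μ ≠ 3820 (one-sample t-test, two-sided).
t = (x̄ − μ₀)/(s/√n) = (3930 − 3820)/(400/√36) = 1.65
df = n − 1 = 35
Two-sided p-value ≈ 0.108
Since p ≈ 0.108 > α = 0.01, fail to reject H0; the data do not provide sufficient evidence against H0.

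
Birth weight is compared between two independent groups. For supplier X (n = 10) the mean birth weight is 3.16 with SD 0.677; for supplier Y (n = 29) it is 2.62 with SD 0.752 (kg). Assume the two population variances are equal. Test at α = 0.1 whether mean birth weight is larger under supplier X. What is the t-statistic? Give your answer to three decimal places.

Let group 1 = supplier X, group 2 = supplier Y. H0: μ_1 = μ_2; H1: μ_1 > μ_2 (two-sample pooled-variance t-test, right-tailed).
s_p² = [(10−1)·0.677² + (29−1)·0.752²]/(10+29−2) = 0.539434
t = (3.16 − 2.62)/√[0.539434·(1/10 + 1/29)] = 2.005
df = n₁ + n₂ − 2 = 37
p-value = P(T ≥ 2.005) ≈ 0.0262
Since p ≈ 0.0262 < α = 0.1, reject H0; the evidence is statistically significant.

2.005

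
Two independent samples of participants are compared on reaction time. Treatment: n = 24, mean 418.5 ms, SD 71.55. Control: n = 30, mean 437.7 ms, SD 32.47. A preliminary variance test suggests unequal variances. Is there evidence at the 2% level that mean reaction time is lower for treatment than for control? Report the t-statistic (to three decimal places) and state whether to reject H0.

Let group 1 = treatment, group 2 = control. H0: μ_1 = μ_2; H1: μ_1 < μ_2 (Welch's two-sample t-test, left-tailed).
t = (x̄_1 − x̄_2)/√(s_1²/n_1 + s_2²/n_2) = (418.5 − 437.7)/√(71.55²/24 + 32.47²/30) = -1.218
Welch–Satterthwaite df ≈ 30.55
p-value = P(T ≤ -1.218) ≈ 0.1163
Since p ≈ 0.1163 > α = 0.02, fail to reject H0; the evidence is not statistically significant.

t = -1.218; fail to reject H0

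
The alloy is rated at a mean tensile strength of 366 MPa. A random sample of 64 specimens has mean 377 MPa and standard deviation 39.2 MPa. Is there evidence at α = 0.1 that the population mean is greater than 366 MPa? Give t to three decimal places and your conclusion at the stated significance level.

t = 2.245; reject H0

H0: μ = 366; H1: μ > 366 (one-sample t-test, right-tailed).
t = (x̄ − μ₀)/(s/√n) = (377 − 366)/(39.2/√64) = 2.245
df = n − 1 = 63
p-value = P(T ≥ 2.245) ≈ 0.014
Since p ≈ 0.014 < α = 0.1, reject H0; the evidence is statistically significant.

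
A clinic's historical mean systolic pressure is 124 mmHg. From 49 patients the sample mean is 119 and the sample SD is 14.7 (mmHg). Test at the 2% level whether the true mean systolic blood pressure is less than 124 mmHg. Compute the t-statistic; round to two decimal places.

-2.38

H0: μ = 124; H1: μ < 124 (one-sample t-test, left-tailed).
t = (x̄ − μ₀)/(s/√n) = (119 − 124)/(14.7/√49) = -2.38
df = n − 1 = 48
p-value = P(T ≤ -2.38) ≈ 0.011
Since p ≈ 0.011 < α = 0.02, reject H0; the evidence is statistically significant.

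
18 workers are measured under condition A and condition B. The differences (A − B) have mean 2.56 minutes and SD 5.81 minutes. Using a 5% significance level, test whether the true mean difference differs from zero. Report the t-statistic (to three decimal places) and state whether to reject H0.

H0: μ_d = 0; H1: μ_d ≠ 0 (paired t-test on the differences, two-sided).
t = d̄/(s_d/√n) = 2.56/(5.81/√18) = 1.869
df = n − 1 = 17
Two-sided p-value ≈ 0.0789
Since p ≈ 0.0789 > α = 0.05, fail to reject H0; the data do not provide sufficient evidence against H0.

t = 1.869; fail to reject H0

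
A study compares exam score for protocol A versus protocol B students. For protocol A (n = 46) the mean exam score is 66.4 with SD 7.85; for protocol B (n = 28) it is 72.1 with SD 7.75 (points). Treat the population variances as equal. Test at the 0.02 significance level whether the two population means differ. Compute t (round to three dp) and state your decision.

Let group 1 = protocol A, group 2 = protocol B. H0: μ_1 = μ_2; H1: μ_1 ≠ μ_2 (two-sample pooled-variance t-test, two-sided).
s_p² = [(46−1)·7.85² + (28−1)·7.75²]/(46+28−2) = 61.0375
t = (66.4 − 72.1)/√[61.0375·(1/46 + 1/28)] = -3.044
df = n₁ + n₂ − 2 = 72
Two-sided p-value ≈ 0.0033
Since p ≈ 0.0033 < α = 0.02, reject H0; the data support H1.

t = -3.044; reject H0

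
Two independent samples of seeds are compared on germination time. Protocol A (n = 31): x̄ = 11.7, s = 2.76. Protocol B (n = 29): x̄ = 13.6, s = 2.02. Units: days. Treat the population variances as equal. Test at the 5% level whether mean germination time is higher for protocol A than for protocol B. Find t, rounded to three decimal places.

-3.025

Let group 1 = protocol A, group 2 = protocol B. H0: μ_1 = μ_2; H1: μ_1 > μ_2 (two-sample pooled-variance t-test, right-tailed).
s_p² = [(31−1)·2.76² + (29−1)·2.02²]/(31+29−2) = 5.90999
t = (11.7 − 13.6)/√[5.90999·(1/31 + 1/29)] = -3.025
df = n₁ + n₂ − 2 = 58
p-value = P(T ≥ -3.025) ≈ 0.9982
Since p ≈ 0.9982 > α = 0.05, fail to reject H0; the evidence is not statistically significant.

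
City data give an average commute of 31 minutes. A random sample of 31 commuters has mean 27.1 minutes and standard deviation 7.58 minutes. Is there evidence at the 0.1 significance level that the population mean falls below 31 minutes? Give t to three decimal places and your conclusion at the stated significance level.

H0: μ = 31; H1: μ < 31 (one-sample t-test, left-tailed).
t = (x̄ − μ₀)/(s/√n) = (27.1 − 31)/(7.58/√31) = -2.865
df = n − 1 = 30
p-value = P(T ≤ -2.865) ≈ 0.0038
Since p ≈ 0.0038 < α = 0.1, reject H0; the evidence is statistically significant.

t = -2.865; reject H0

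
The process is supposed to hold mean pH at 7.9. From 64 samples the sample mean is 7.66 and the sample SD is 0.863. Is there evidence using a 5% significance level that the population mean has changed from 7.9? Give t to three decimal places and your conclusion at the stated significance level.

t = -2.225; reject H0

H0: μ = 7.9; H1: μ ≠ 7.9 (one-sample t-test, two-sided).
t = (x̄ − μ₀)/(s/√n) = (7.66 − 7.9)/(0.863/√64) = -2.225
df = n − 1 = 63
Two-sided p-value ≈ 0.0297
Since p ≈ 0.0297 < α = 0.05, reject H0; the data support H1.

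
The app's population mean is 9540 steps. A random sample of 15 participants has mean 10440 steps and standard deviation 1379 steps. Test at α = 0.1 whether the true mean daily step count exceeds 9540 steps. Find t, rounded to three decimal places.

H0: μ = 9540; H1: μ > 9540 (one-sample t-test, right-tailed).
t = (x̄ − μ₀)/(s/√n) = (10440 − 9540)/(1379/√15) = 2.528
df = n − 1 = 14
p-value = P(T ≥ 2.528) ≈ 0.012
Since p ≈ 0.012 < α = 0.1, reject H0; the evidence is statistically significant.

2.528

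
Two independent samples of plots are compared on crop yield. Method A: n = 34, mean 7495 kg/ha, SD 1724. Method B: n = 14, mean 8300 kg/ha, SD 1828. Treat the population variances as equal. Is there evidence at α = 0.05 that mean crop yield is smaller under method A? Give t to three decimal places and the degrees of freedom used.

Let group 1 = method A, group 2 = method B. H0: μ_1 = μ_2; H1: μ_1 < μ_2 (two-sample pooled-variance t-test, left-tailed).
s_p² = [(34−1)·1724² + (14−1)·1828²]/(34+14−2) = 3076570
t = (7495 − 8300)/√[3076570·(1/34 + 1/14)] = -1.445
df = n₁ + n₂ − 2 = 46
p-value = P(T ≤ -1.445) ≈ 0.078
Since p ≈ 0.078 > α = 0.05, fail to reject H0; the data do not provide sufficient evidence against H0.

t = -1.445, df = 46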